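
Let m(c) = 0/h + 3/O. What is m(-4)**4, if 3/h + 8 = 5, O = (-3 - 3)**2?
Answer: 1/20736 ≈ 4.8225e-5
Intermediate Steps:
O = 36 (O = (-6)**2 = 36)
h = -1 (h = 3/(-8 + 5) = 3/(-3) = 3*(-1/3) = -1)
m(c) = 1/12 (m(c) = 0/(-1) + 3/36 = 0*(-1) + 3*(1/36) = 0 + 1/12 = 1/12)
m(-4)**4 = (1/12)**4 = 1/20736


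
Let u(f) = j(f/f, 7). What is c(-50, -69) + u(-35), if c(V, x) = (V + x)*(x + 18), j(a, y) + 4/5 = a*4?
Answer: 30361/5 ≈ 6072.2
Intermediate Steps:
j(a, y) = -4/5 + 4*a (j(a, y) = -4/5 + a*4 = -4/5 + 4*a)
c(V, x) = (18 + x)*(V + x) (c(V, x) = (V + x)*(18 + x) = (18 + x)*(V + x))
u(f) = 16/5 (u(f) = -4/5 + 4*(f/f) = -4/5 + 4*1 = -4/5 + 4 = 16/5)
c(-50, -69) + u(-35) = ((-69)**2 + 18*(-50) + 18*(-69) - 50*(-69)) + 16/5 = (4761 - 900 - 1242 + 3450) + 16/5 = 6069 + 16/5 = 30361/5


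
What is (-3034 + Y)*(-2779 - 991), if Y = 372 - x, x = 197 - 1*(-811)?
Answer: 13835900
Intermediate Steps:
x = 1008 (x = 197 + 811 = 1008)
Y = -636 (Y = 372 - 1*1008 = 372 - 1008 = -636)
(-3034 + Y)*(-2779 - 991) = (-3034 - 636)*(-2779 - 991) = -3670*(-3770) = 13835900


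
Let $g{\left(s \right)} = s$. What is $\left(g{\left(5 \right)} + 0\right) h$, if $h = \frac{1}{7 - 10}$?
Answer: $- \frac{5}{3} \approx -1.6667$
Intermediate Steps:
$h = - \frac{1}{3}$ ($h = \frac{1}{-3} = - \frac{1}{3} \approx -0.33333$)
$\left(g{\left(5 \right)} + 0\right) h = \left(5 + 0\right) \left(- \frac{1}{3}\right) = 5 \left(- \frac{1}{3}\right) = - \frac{5}{3}$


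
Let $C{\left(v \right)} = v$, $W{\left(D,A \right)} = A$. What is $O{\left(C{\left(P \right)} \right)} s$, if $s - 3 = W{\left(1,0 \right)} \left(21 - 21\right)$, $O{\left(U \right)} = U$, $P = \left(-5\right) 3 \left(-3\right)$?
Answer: $135$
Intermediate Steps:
$P = 45$ ($P = \left(-15\right) \left(-3\right) = 45$)
$s = 3$ ($s = 3 + 0 \left(21 - 21\right) = 3 + 0 \cdot 0 = 3 + 0 = 3$)
$O{\left(C{\left(P \right)} \right)} s = 45 \cdot 3 = 135$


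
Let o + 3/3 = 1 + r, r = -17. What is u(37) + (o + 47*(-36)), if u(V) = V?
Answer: -1672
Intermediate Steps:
o = -17 (o = -1 + (1 - 17) = -1 - 16 = -17)
u(37) + (o + 47*(-36)) = 37 + (-17 + 47*(-36)) = 37 + (-17 - 1692) = 37 - 1709 = -1672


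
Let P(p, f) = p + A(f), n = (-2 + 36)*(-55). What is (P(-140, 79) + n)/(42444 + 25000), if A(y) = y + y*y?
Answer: 2155/33722 ≈ 0.063905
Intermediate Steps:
A(y) = y + y²
n = -1870 (n = 34*(-55) = -1870)
P(p, f) = p + f*(1 + f)
(P(-140, 79) + n)/(42444 + 25000) = ((-140 + 79*(1 + 79)) - 1870)/(42444 + 25000) = ((-140 + 79*80) - 1870)/67444 = ((-140 + 6320) - 1870)*(1/67444) = (6180 - 1870)*(1/67444) = 4310*(1/67444) = 2155/33722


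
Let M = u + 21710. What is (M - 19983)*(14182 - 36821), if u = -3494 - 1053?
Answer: 63841980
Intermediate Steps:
u = -4547
M = 17163 (M = -4547 + 21710 = 17163)
(M - 19983)*(14182 - 36821) = (17163 - 19983)*(14182 - 36821) = -2820*(-22639) = 63841980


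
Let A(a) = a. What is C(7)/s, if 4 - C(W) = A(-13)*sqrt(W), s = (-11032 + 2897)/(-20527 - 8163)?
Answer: 22952/1627 + 74594*sqrt(7)/1627 ≈ 135.41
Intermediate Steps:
s = 1627/5738 (s = -8135/(-28690) = -8135*(-1/28690) = 1627/5738 ≈ 0.28355)
C(W) = 4 + 13*sqrt(W) (C(W) = 4 - (-13)*sqrt(W) = 4 + 13*sqrt(W))
C(7)/s = (4 + 13*sqrt(7))/(1627/5738) = (4 + 13*sqrt(7))*(5738/1627) = 22952/1627 + 74594*sqrt(7)/1627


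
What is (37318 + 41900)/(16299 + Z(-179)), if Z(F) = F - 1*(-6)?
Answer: 39609/8063 ≈ 4.9124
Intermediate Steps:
Z(F) = 6 + F (Z(F) = F + 6 = 6 + F)
(37318 + 41900)/(16299 + Z(-179)) = (37318 + 41900)/(16299 + (6 - 179)) = 79218/(16299 - 173) = 79218/16126 = 79218*(1/16126) = 39609/8063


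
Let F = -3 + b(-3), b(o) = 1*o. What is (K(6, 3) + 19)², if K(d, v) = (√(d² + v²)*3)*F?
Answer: 14941 - 2052*√5 ≈ 10353.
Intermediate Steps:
b(o) = o
F = -6 (F = -3 - 3 = -6)
K(d, v) = -18*√(d² + v²) (K(d, v) = (√(d² + v²)*3)*(-6) = (3*√(d² + v²))*(-6) = -18*√(d² + v²))
(K(6, 3) + 19)² = (-18*√(6² + 3²) + 19)² = (-18*√(36 + 9) + 19)² = (-54*√5 + 19)² = (19 - 54*√5)²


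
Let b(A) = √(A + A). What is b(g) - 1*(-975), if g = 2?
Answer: 977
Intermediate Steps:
b(A) = √2*√A (b(A) = √(2*A) = √2*√A)
b(g) - 1*(-975) = √2*√2 - 1*(-975) = 2 + 975 = 977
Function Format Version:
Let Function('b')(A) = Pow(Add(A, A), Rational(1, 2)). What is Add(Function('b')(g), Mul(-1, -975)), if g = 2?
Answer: 977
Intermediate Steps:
Function('b')(A) = Mul(Pow(2, Rational(1, 2)), Pow(A, Rational(1, 2))) (Function('b')(A) = Pow(Mul(2, A), Rational(1, 2)) = Mul(Pow(2, Rational(1, 2)), Pow(A, Rational(1, 2))))
Add(Function('b')(g), Mul(-1, -975)) = Add(Mul(Pow(2, Rational(1, 2)), Pow(2, Rational(1, 2))), Mul(-1, -975)) = Add(2, 975) = 977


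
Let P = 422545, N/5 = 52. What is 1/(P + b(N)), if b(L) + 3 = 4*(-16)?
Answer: 1/422478 ≈ 2.3670e-6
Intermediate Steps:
N = 260 (N = 5*52 = 260)
b(L) = -67 (b(L) = -3 + 4*(-16) = -3 - 64 = -67)
1/(P + b(N)) = 1/(422545 - 67) = 1/422478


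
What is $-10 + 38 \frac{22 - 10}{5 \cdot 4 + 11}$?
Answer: $\frac{146}{31} \approx 4.7097$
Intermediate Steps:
$-10 + 38 \frac{22 - 10}{5 \cdot 4 + 11} = -10 + 38 \frac{12}{20 + 11} = -10 + 38 \cdot \frac{12}{31} = -10 + \frac{456}{31} = \frac{146}{31}$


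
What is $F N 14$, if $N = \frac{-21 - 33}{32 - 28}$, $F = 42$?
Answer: $-7938$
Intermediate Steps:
$N = - \frac{27}{2}$ ($N = - \frac{54}{4} = \left(-54\right) \frac{1}{4} = - \frac{27}{2} \approx -13.5$)
$F N 14 = 42 \left(- \frac{27}{2}\right) 14 = \left(-567\right) 14 = -7938$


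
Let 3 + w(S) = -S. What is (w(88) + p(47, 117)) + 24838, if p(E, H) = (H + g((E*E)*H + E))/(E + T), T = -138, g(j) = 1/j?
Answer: 83157972857/3360500 ≈ 24746.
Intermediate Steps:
w(S) = -3 - S
g(j) = 1/j
p(E, H) = (H + 1/(E + H*E²))/(-138 + E) (p(E, H) = (H + 1/((E*E)*H + E))/(E - 138) = (H + 1/(E²*H + E))/(-138 + E) = (H + 1/(H*E² + E))/(-138 + E) = (H + 1/(E + H*E²))/(-138 + E))
(w(88) + p(47, 117)) + 24838 = ((-3 - 1*88) + (1 + 47*117*(1 + 47*117))/(47*(1 + 47*117)*(-138 + 47))) + 24838 = ((-3 - 88) + (1/47)*(1 + 47*117*(1 + 5499))/((1 + 5499)*(-91))) + 24838 = (-91 + (1/47)*(-1/91)*(1 + 47*117*5500)/5500) + 24838 = (-91 + (1/47)*(1/5500)*(-1/91)*(1 + 30244500)) + 24838 = (-91 + (1/47)*(1/5500)*(-1/91)*30244501) + 24838 = (-91 - 4320643/3360500) + 24838 = -310126143/3360500 + 24838 = 83157972857/3360500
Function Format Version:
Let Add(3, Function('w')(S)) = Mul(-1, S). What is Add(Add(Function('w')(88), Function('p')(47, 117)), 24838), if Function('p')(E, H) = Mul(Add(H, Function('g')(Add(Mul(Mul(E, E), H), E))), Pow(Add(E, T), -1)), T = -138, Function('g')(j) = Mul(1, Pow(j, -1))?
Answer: Rational(83157972857, 3360500) ≈ 24746.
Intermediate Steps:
Function('w')(S) = Add(-3, Mul(-1, S))
Function('g')(j) = Pow(j, -1)
Function('p')(E, H) = Mul(Pow(Add(-138, E), -1), Add(H, Pow(Add(E, Mul(H, Pow(E, 2))), -1))) (Function('p')(E, H) = Mul(Add(H, Pow(Add(Mul(Mul(E, E), H), E), -1)), Pow(Add(E, -138), -1)) = Mul(Add(H, Pow(Add(Mul(Pow(E, 2), H), E), -1)), Pow(Add(-138, E), -1)) = Mul(Add(H, Pow(Add(Mul(H, Pow(E, 2)), E), -1)), Pow(Add(-138, E), -1)) = Mul(Add(H, Pow(Add(E, Mul(H, Pow(E, 2))), -1)), Pow(Add(-138, E), -1)) = Mul(Pow(Add(-138, E), -1), Add(H, Pow(Add(E, Mul(H, Pow(E, 2))), -1))))
Add(Add(Function('w')(88), Function('p')(47, 117)), 24838) = Add(Add(Add(-3, Mul(-1, 88)), Mul(Pow(47, -1), Pow(Add(1, Mul(47, 117)), -1), Pow(Add(-138, 47), -1), Add(1, Mul(47, 117, Add(1, Mul(47, 117)))))), 24838) = Add(Add(Add(-3, -88), Mul(Rational(1, 47), Pow(Add(1, 5499), -1), Pow(-91, -1), Add(1, Mul(47, 117, Add(1, 5499))))), 24838) = Add(Add(-91, Mul(Rational(1, 47), Pow(5500, -1), Rational(-1, 91), Add(1, Mul(47, 117, 5500)))), 24838) = Add(Add(-91, Mul(Rational(1, 47), Rational(1, 5500), Rational(-1, 91), Add(1, 30244500))), 24838) = Add(Add(-91, Mul(Rational(1, 47), Rational(1, 5500), Rational(-1, 91), 30244501)), 24838) = Add(Add(-91, Rational(-4320643, 3360500)), 24838) = Add(Rational(-310126143, 3360500), 24838) = Rational(83157972857, 3360500)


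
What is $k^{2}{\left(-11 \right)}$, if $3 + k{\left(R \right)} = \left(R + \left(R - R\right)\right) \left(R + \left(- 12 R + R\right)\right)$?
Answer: $1471369$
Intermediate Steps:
$k{\left(R \right)} = -3 - 10 R^{2}$ ($k{\left(R \right)} = -3 + \left(R + \left(R - R\right)\right) \left(R + \left(- 12 R + R\right)\right) = -3 + \left(R + 0\right) \left(R - 11 R\right) = -3 + R \left(- 10 R\right) = -3 - 10 R^{2}$)
$k^{2}{\left(-11 \right)} = \left(-3 - 10 \left(-11\right)^{2}\right)^{2} = \left(-3 - 1210\right)^{2} = \left(-1213\right)^{2} = 1471369$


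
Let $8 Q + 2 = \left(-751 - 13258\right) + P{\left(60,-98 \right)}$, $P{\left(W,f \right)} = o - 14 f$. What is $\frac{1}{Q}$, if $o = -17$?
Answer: $- \frac{1}{1582} \approx -0.00063211$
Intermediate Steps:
$P{\left(W,f \right)} = -17 - 14 f$
$Q = -1582$ ($Q = - \frac{1}{4} + \frac{\left(-751 - 13258\right) - -1355}{8} = - \frac{1}{4} + \frac{-14009 + \left(-17 + 1372\right)}{8} = - \frac{1}{4} + \frac{-14009 + 1355}{8} = - \frac{1}{4} + \frac{1}{8} \left(-12654\right) = - \frac{1}{4} - \frac{6327}{4} = -1582$)
$\frac{1}{Q} = \frac{1}{-1582} = - \frac{1}{1582}$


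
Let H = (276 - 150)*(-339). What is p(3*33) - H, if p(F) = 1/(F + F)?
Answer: 8457373/198 ≈ 42714.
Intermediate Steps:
p(F) = 1/(2*F)
H = -42714 (H = 126*(-339) = -42714)
p(3*33) - H = 1/(2*((3*33))) - 1*(-42714) = (½)/99 + 42714 = (½)*(1/99) + 42714 = 1/198 + 42714 = 8457373/198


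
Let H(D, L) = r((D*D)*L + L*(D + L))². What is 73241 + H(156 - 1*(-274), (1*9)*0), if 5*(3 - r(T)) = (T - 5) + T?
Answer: 73257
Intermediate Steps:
r(T) = 4 - 2*T/5 (r(T) = 3 - ((T - 5) + T)/5 = 3 - ((-5 + T) + T)/5 = 3 - (-5 + 2*T)/5 = 3 + (1 - 2*T/5) = 4 - 2*T/5)
H(D, L) = (4 - 2*L*D²/5 - 2*L*(D + L)/5)² (H(D, L) = (4 - 2*((D*D)*L + L*(D + L))/5)² = (4 - 2*(D²*L + L*(D + L))/5)² = (4 - 2*(L*D² + L*(D + L))/5)² = (4 + (-2*L*D²/5 - 2*L*(D + L)/5))² = (4 - 2*L*D²/5 - 2*L*(D + L)/5)²)
73241 + H(156 - 1*(-274), (1*9)*0) = 73241 + 4*(-10 + ((1*9)*0)*((156 - 1*(-274)) + (1*9)*0 + (156 - 1*(-274))²))²/25 = 73241 + 4*(-10 + (9*0)*((156 + 274) + 9*0 + (156 + 274)²))²/25 = 73241 + 4*(-10 + 0*(430 + 0 + 430²))²/25 = 73241 + 4*(-10 + 0*(430 + 0 + 184900))²/25 = 73241 + 4*(-10 + 0*185330)²/25 = 73241 + 4*(-10 + 0)²/25 = 73241 + (4/25)*(-10)² = 73241 + (4/25)*100 = 73241 + 16 = 73257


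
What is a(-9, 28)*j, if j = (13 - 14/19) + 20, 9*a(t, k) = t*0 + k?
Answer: 17164/171 ≈ 100.37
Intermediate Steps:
a(t, k) = k/9 (a(t, k) = (t*0 + k)/9 = (0 + k)/9 = k/9)
j = 613/19 (j = (13 - 14*1/19) + 20 = (13 - 14/19) + 20 = 233/19 + 20 = 613/19 ≈ 32.263)
a(-9, 28)*j = ((1/9)*28)*(613/19) = (28/9)*(613/19) = 17164/171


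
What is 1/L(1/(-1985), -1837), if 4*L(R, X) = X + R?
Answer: -3970/1823223 ≈ -0.0021775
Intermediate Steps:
L(R, X) = R/4 + X/4 (L(R, X) = (X + R)/4 = (R + X)/4 = R/4 + X/4)
1/L(1/(-1985), -1837) = 1/((¼)/(-1985) + (¼)*(-1837)) = 1/((¼)*(-1/1985) - 1837/4) = 1/(-1/7940 - 1837/4) = 1/(-1823223/3970) = -3970/1823223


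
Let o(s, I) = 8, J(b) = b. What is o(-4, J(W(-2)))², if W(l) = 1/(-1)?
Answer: 64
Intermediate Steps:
W(l) = -1
o(-4, J(W(-2)))² = 8² = 64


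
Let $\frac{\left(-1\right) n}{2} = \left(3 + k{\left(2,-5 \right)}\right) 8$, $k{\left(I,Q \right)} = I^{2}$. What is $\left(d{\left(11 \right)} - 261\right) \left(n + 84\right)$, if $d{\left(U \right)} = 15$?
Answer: $6888$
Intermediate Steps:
$n = -112$ ($n = - 2 \left(3 + 2^{2}\right) 8 = - 2 \left(3 + 4\right) 8 = - 2 \cdot 7 \cdot 8 = \left(-2\right) 56 = -112$)
$\left(d{\left(11 \right)} - 261\right) \left(n + 84\right) = \left(15 - 261\right) \left(-112 + 84\right) = \left(-246\right) \left(-28\right) = 6888$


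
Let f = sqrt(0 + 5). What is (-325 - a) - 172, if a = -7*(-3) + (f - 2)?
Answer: -516 - sqrt(5) ≈ -518.24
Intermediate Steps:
f = sqrt(5) ≈ 2.2361
a = 19 + sqrt(5) (a = -7*(-3) + (sqrt(5) - 2) = 21 + (-2 + sqrt(5)) = 19 + sqrt(5) ≈ 21.236)
(-325 - a) - 172 = (-325 - (19 + sqrt(5))) - 172 = (-325 + (-19 - sqrt(5))) - 172 = (-344 - sqrt(5)) - 172 = -516 - sqrt(5)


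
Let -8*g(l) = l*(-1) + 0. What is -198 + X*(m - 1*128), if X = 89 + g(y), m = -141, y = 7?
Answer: -194995/8 ≈ -24374.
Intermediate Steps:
g(l) = l/8 (g(l) = -(l*(-1) + 0)/8 = -(-l + 0)/8 = -(-1)*l/8 = l/8)
X = 719/8 (X = 89 + (⅛)*7 = 89 + 7/8 = 719/8 ≈ 89.875)
-198 + X*(m - 1*128) = -198 + 719*(-141 - 1*128)/8 = -198 + 719*(-141 - 128)/8 = -198 + (719/8)*(-269) = -198 - 193411/8 = -194995/8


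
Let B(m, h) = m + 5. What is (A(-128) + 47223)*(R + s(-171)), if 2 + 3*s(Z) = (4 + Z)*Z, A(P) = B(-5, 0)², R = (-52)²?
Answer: 577175247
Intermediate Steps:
B(m, h) = 5 + m
R = 2704
A(P) = 0 (A(P) = (5 - 5)² = 0² = 0)
s(Z) = -⅔ + Z*(4 + Z)/3 (s(Z) = -⅔ + ((4 + Z)*Z)/3 = -⅔ + (Z*(4 + Z))/3 = -⅔ + Z*(4 + Z)/3)
(A(-128) + 47223)*(R + s(-171)) = (0 + 47223)*(2704 + (-⅔ + (⅓)*(-171)² + (4/3)*(-171))) = 47223*(2704 + (-⅔ + (⅓)*29241 - 228)) = 47223*(2704 + (-⅔ + 9747 - 228)) = 47223*(2704 + 28555/3) = 47223*(36667/3) = 577175247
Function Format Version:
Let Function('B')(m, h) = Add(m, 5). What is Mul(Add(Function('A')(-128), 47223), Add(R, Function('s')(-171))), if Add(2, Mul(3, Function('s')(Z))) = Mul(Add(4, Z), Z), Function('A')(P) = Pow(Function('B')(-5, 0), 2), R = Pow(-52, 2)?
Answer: 577175247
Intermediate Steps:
Function('B')(m, h) = Add(5, m)
R = 2704
Function('A')(P) = 0 (Function('A')(P) = Pow(Add(5, -5), 2) = Pow(0, 2) = 0)
Function('s')(Z) = Add(Rational(-2, 3), Mul(Rational(1, 3), Z, Add(4, Z))) (Function('s')(Z) = Add(Rational(-2, 3), Mul(Rational(1, 3), Mul(Add(4, Z), Z))) = Add(Rational(-2, 3), Mul(Rational(1, 3), Mul(Z, Add(4, Z)))) = Add(Rational(-2, 3), Mul(Rational(1, 3), Z, Add(4, Z))))
Mul(Add(Function('A')(-128), 47223), Add(R, Function('s')(-171))) = Mul(Add(0, 47223), Add(2704, Add(Rational(-2, 3), Mul(Rational(1, 3), Pow(-171, 2)), Mul(Rational(4, 3), -171)))) = Mul(47223, Add(2704, Add(Rational(-2, 3), Mul(Rational(1, 3), 29241), -228))) = Mul(47223, Add(2704, Add(Rational(-2, 3), 9747, -228))) = Mul(47223, Add(2704, Rational(28555, 3))) = Mul(47223, Rational(36667, 3)) = 577175247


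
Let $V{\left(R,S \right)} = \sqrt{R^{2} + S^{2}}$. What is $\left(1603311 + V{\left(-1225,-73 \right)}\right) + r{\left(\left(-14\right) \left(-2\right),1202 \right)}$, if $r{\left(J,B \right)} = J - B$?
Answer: $1602137 + \sqrt{1505954} \approx 1.6034 \cdot 10^{6}$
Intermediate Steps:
$\left(1603311 + V{\left(-1225,-73 \right)}\right) + r{\left(\left(-14\right) \left(-2\right),1202 \right)} = \left(1603311 + \sqrt{\left(-1225\right)^{2} + \left(-73\right)^{2}}\right) - 1174 = \left(1603311 + \sqrt{1500625 + 5329}\right) + \left(28 - 1202\right) = \left(1603311 + \sqrt{1505954}\right) - 1174 = 1602137 + \sqrt{1505954}$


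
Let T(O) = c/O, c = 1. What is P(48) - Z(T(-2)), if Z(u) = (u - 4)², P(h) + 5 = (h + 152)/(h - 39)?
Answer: -109/36 ≈ -3.0278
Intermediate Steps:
T(O) = 1/O
P(h) = -5 + (152 + h)/(-39 + h) (P(h) = -5 + (h + 152)/(h - 39) = -5 + (152 + h)/(-39 + h))
Z(u) = (-4 + u)²
P(48) - Z(T(-2)) = (347 - 4*48)/(-39 + 48) - (-4 + 1/(-2))² = (347 - 192)/9 - (-4 - ½)² = (⅑)*155 - (-9/2)² = 155/9 - 1*81/4 = 155/9 - 81/4 = -109/36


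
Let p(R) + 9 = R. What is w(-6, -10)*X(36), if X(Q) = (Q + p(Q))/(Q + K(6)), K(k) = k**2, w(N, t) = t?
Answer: -35/4 ≈ -8.7500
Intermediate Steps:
p(R) = -9 + R
X(Q) = (-9 + 2*Q)/(36 + Q) (X(Q) = (Q + (-9 + Q))/(Q + 6**2) = (-9 + 2*Q)/(Q + 36) = (-9 + 2*Q)/(36 + Q))
w(-6, -10)*X(36) = -10*(-9 + 2*36)/(36 + 36) = -10*(-9 + 72)/72 = -5*63/36 = -10*7/8 = -35/4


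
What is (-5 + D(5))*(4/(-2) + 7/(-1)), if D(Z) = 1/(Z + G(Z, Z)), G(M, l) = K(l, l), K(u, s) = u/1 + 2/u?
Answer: 2295/52 ≈ 44.135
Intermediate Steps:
K(u, s) = u + 2/u (K(u, s) = u*1 + 2/u = u + 2/u)
G(M, l) = l + 2/l
D(Z) = 1/(2*Z + 2/Z) (D(Z) = 1/(Z + (Z + 2/Z)) = 1/(2*Z + 2/Z))
(-5 + D(5))*(4/(-2) + 7/(-1)) = (-5 + (½)*5/(1 + 5²))*(4/(-2) + 7/(-1)) = (-5 + (½)*5/(1 + 25))*(4*(-½) + 7*(-1)) = (-5 + (½)*5/26)*(-2 - 7) = (-5 + (½)*5*(1/26))*(-9) = (-5 + 5/52)*(-9) = -255/52*(-9) = 2295/52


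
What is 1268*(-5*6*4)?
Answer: -152160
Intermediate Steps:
1268*(-5*6*4) = 1268*(-30*4) = 1268*(-120) = -152160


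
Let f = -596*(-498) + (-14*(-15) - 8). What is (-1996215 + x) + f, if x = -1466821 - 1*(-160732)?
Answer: -3005294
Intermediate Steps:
x = -1306089 (x = -1466821 + 160732 = -1306089)
f = 297010 (f = 296808 + (210 - 8) = 296808 + 202 = 297010)
(-1996215 + x) + f = (-1996215 - 1306089) + 297010 = -3302304 + 297010 = -3005294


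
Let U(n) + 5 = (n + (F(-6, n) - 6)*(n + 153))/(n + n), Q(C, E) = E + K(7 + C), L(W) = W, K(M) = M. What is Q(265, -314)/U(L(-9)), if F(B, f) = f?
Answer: -4/11 ≈ -0.36364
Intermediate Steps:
Q(C, E) = 7 + C + E (Q(C, E) = E + (7 + C) = 7 + C + E)
U(n) = -5 + (n + (-6 + n)*(153 + n))/(2*n) (U(n) = -5 + (n + (n - 6)*(n + 153))/(n + n) = -5 + (n + (-6 + n)*(153 + n))/((2*n)) = -5 + (n + (-6 + n)*(153 + n))*(1/(2*n)) = -5 + (n + (-6 + n)*(153 + n))/(2*n))
Q(265, -314)/U(L(-9)) = (7 + 265 - 314)/(69 + (1/2)*(-9) - 459/(-9)) = -42/(69 - 9/2 - 459*(-1/9)) = -42/(69 - 9/2 + 51) = -42/231/2 = -42*2/231 = -4/11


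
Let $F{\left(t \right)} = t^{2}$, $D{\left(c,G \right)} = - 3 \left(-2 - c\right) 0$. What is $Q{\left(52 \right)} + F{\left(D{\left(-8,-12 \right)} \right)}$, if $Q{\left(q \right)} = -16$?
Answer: $-16$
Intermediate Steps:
$D{\left(c,G \right)} = 0$ ($D{\left(c,G \right)} = \left(6 + 3 c\right) 0 = 0$)
$Q{\left(52 \right)} + F{\left(D{\left(-8,-12 \right)} \right)} = -16 + 0^{2} = -16 + 0 = -16$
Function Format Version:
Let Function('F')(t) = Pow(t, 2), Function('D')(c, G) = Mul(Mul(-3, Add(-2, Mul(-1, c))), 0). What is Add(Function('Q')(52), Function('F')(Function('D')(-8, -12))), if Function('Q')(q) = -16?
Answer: -16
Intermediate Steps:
Function('D')(c, G) = 0 (Function('D')(c, G) = Mul(Add(6, Mul(3, c)), 0) = 0)
Add(Function('Q')(52), Function('F')(Function('D')(-8, -12))) = Add(-16, Pow(0, 2)) = Add(-16, 0) = -16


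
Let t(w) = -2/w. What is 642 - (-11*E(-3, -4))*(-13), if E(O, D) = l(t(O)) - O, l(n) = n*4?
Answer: -505/3 ≈ -168.33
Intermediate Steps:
l(n) = 4*n
E(O, D) = -O - 8/O (E(O, D) = 4*(-2/O) - O = -8/O - O = -O - 8/O)
642 - (-11*E(-3, -4))*(-13) = 642 - (-11*(-1*(-3) - 8/(-3)))*(-13) = 642 - (-11*(3 - 8*(-⅓)))*(-13) = 642 - (-11*(3 + 8/3))*(-13) = 642 - (-11*17/3)*(-13) = 642 - (-187)*(-13)/3 = 642 - 1*2431/3 = 642 - 2431/3 = -505/3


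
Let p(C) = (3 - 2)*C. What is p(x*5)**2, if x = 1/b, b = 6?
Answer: 25/36 ≈ 0.69444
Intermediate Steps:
x = 1/6 ≈ 0.16667
p(C) = C (p(C) = 1*C = C)
p(x*5)**2 = ((1/6)*5)**2 = (5/6)**2 = 25/36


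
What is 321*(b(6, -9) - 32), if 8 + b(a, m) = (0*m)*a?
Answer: -12840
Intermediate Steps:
b(a, m) = -8 (b(a, m) = -8 + (0*m)*a = -8 + 0*a = -8 + 0 = -8)
321*(b(6, -9) - 32) = 321*(-8 - 32) = 321*(-40) = -12840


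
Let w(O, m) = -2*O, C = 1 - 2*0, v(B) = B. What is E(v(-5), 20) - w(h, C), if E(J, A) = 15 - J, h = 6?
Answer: 32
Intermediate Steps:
C = 1 (C = 1 + 0 = 1)
E(v(-5), 20) - w(h, C) = (15 - 1*(-5)) - (-2)*6 = (15 + 5) - 1*(-12) = 20 + 12 = 32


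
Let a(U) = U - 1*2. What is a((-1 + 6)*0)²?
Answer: 4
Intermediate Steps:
a(U) = -2 + U (a(U) = U - 2 = -2 + U)
a((-1 + 6)*0)² = (-2 + (-1 + 6)*0)² = (-2 + 5*0)² = (-2 + 0)² = (-2)² = 4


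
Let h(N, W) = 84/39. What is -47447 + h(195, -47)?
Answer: -616783/13 ≈ -47445.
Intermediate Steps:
h(N, W) = 28/13 (h(N, W) = 84*(1/39) = 28/13)
-47447 + h(195, -47) = -47447 + 28/13 = -616783/13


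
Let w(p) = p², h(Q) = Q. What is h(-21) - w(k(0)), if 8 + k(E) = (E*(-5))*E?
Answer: -85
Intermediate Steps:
k(E) = -8 - 5*E² (k(E) = -8 + (E*(-5))*E = -8 + (-5*E)*E = -8 - 5*E²)
h(-21) - w(k(0)) = -21 - (-8 - 5*0²)² = -21 - (-8 - 5*0)² = -21 - (-8 + 0)² = -21 - 1*(-8)² = -21 - 1*64 = -21 - 64 = -85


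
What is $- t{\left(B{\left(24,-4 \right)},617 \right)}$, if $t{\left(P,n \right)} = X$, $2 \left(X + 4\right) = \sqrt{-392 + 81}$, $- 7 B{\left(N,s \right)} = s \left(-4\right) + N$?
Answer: $4 - \frac{i \sqrt{311}}{2} \approx 4.0 - 8.8176 i$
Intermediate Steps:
$B{\left(N,s \right)} = - \frac{N}{7} + \frac{4 s}{7}$ ($B{\left(N,s \right)} = - \frac{s \left(-4\right) + N}{7} = - \frac{- 4 s + N}{7} = - \frac{N - 4 s}{7} = - \frac{N}{7} + \frac{4 s}{7}$)
$X = -4 + \frac{i \sqrt{311}}{2}$ ($X = -4 + \frac{\sqrt{-392 + 81}}{2} = -4 + \frac{\sqrt{-311}}{2} = -4 + \frac{i \sqrt{311}}{2} \approx -4.0 + 8.8176 i$)
$t{\left(P,n \right)} = -4 + \frac{i \sqrt{311}}{2}$
$- t{\left(B{\left(24,-4 \right)},617 \right)} = - (-4 + \frac{i \sqrt{311}}{2}) = 4 - \frac{i \sqrt{311}}{2}$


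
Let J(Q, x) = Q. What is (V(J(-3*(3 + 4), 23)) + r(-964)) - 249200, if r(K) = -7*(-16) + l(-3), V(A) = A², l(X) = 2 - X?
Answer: -248642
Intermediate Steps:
r(K) = 117 (r(K) = -7*(-16) + (2 - 1*(-3)) = 112 + (2 + 3) = 112 + 5 = 117)
(V(J(-3*(3 + 4), 23)) + r(-964)) - 249200 = ((-3*(3 + 4))² + 117) - 249200 = ((-3*7)² + 117) - 249200 = ((-21)² + 117) - 249200 = (441 + 117) - 249200 = 558 - 249200 = -248642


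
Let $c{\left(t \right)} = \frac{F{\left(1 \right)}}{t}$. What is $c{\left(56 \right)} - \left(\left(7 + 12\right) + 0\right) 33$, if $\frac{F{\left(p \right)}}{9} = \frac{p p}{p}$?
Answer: $- \frac{35103}{56} \approx -626.84$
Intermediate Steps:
$F{\left(p \right)} = 9 p$ ($F{\left(p \right)} = 9 \frac{p p}{p} = 9 \frac{p^{2}}{p} = 9 p$)
$c{\left(t \right)} = \frac{9}{t}$ ($c{\left(t \right)} = \frac{9 \cdot 1}{t} = \frac{9}{t}$)
$c{\left(56 \right)} - \left(\left(7 + 12\right) + 0\right) 33 = \frac{9}{56} - \left(\left(7 + 12\right) + 0\right) 33 = 9 \cdot \frac{1}{56} - \left(19 + 0\right) 33 = \frac{9}{56} - 19 \cdot 33 = \frac{9}{56} - 627 = - \frac{35103}{56}$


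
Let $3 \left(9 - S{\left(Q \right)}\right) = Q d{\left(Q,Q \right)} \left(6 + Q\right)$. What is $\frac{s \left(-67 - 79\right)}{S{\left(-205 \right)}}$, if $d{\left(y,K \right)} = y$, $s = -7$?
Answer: $\frac{1533}{4181501} \approx 0.00036661$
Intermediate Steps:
$S{\left(Q \right)} = 9 - \frac{Q^{2} \left(6 + Q\right)}{3}$ ($S{\left(Q \right)} = 9 - \frac{Q Q \left(6 + Q\right)}{3} = 9 - \frac{Q^{2} \left(6 + Q\right)}{3}$)
$\frac{s \left(-67 - 79\right)}{S{\left(-205 \right)}} = \frac{\left(-7\right) \left(-67 - 79\right)}{9 - 2 \left(-205\right)^{2} - \frac{\left(-205\right)^{3}}{3}} = \frac{\left(-7\right) \left(-146\right)}{9 - 84050 - - \frac{8615125}{3}} = \frac{1022}{9 - 84050 + \frac{8615125}{3}} = \frac{1022}{\frac{8363002}{3}} = 1022 \cdot \frac{3}{8363002} = \frac{1533}{4181501}$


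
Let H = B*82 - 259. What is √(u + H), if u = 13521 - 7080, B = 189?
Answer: 4*√1355 ≈ 147.24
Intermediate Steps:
H = 15239 (H = 189*82 - 259 = 15498 - 259 = 15239)
u = 6441
√(u + H) = √(6441 + 15239) = √21680 = 4*√1355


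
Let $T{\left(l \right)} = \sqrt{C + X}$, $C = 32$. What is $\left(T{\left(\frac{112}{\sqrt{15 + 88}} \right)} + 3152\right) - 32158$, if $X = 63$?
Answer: $-29006 + \sqrt{95} \approx -28996.0$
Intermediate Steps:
$T{\left(l \right)} = \sqrt{95}$ ($T{\left(l \right)} = \sqrt{32 + 63} = \sqrt{95}$)
$\left(T{\left(\frac{112}{\sqrt{15 + 88}} \right)} + 3152\right) - 32158 = \left(\sqrt{95} + 3152\right) - 32158 = \left(3152 + \sqrt{95}\right) - 32158 = -29006 + \sqrt{95}$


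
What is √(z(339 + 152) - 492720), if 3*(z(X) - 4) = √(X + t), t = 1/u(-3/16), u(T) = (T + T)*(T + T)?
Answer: √(-4434444 + √4483)/3 ≈ 701.93*I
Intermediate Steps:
u(T) = 4*T² (u(T) = (2*T)*(2*T) = 4*T²)
t = 64/9 (t = 1/(4*(-3/16)²) = 1/(4*(9/256)) = 1/(9/64) = 64/9 ≈ 7.1111)
z(X) = 4 + √(64/9 + X)/3 (z(X) = 4 + √(X + 64/9)/3 = 4 + √(64/9 + X)/3)
√(z(339 + 152) - 492720) = √((4 + √(64 + 9*(339 + 152))/9) - 492720) = √((4 + √(64 + 9*491)/9) - 492720) = √((4 + √(64 + 4419)/9) - 492720) = √((4 + √4483/9) - 492720) = √(-492716 + √4483/9)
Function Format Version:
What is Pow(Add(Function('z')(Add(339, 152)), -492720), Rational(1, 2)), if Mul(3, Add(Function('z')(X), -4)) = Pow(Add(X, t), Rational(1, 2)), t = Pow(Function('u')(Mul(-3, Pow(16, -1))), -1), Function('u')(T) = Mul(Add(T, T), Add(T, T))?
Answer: Mul(Rational(1, 3), Pow(Add(-4434444, Pow(4483, Rational(1, 2))), Rational(1, 2))) ≈ Mul(701.93, I)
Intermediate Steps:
Function('u')(T) = Mul(4, Pow(T, 2)) (Function('u')(T) = Mul(Mul(2, T), Mul(2, T)) = Mul(4, Pow(T, 2)))
t = Rational(64, 9) (t = Pow(Mul(4, Pow(Mul(-3, Pow(16, -1)), 2)), -1) = Pow(Mul(4, Pow(Mul(-3, Rational(1, 16)), 2)), -1) = Pow(Mul(4, Pow(Rational(-3, 16), 2)), -1) = Pow(Mul(4, Rational(9, 256)), -1) = Pow(Rational(9, 64), -1) = Rational(64, 9) ≈ 7.1111)
Function('z')(X) = Add(4, Mul(Rational(1, 3), Pow(Add(Rational(64, 9), X), Rational(1, 2)))) (Function('z')(X) = Add(4, Mul(Rational(1, 3), Pow(Add(X, Rational(64, 9)), Rational(1, 2)))) = Add(4, Mul(Rational(1, 3), Pow(Add(Rational(64, 9), X), Rational(1, 2)))))
Pow(Add(Function('z')(Add(339, 152)), -492720), Rational(1, 2)) = Pow(Add(Add(4, Mul(Rational(1, 9), Pow(Add(64, Mul(9, Add(339, 152))), Rational(1, 2)))), -492720), Rational(1, 2)) = Pow(Add(Add(4, Mul(Rational(1, 9), Pow(Add(64, Mul(9, 491)), Rational(1, 2)))), -492720), Rational(1, 2)) = Pow(Add(Add(4, Mul(Rational(1, 9), Pow(Add(64, 4419), Rational(1, 2)))), -492720), Rational(1, 2)) = Pow(Add(Add(4, Mul(Rational(1, 9), Pow(4483, Rational(1, 2)))), -492720), Rational(1, 2)) = Pow(Add(-492716, Mul(Rational(1, 9), Pow(4483, Rational(1, 2)))), Rational(1, 2))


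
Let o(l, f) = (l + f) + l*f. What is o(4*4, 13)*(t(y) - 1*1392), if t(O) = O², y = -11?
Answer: -301227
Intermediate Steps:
o(l, f) = f + l + f*l (o(l, f) = (f + l) + f*l = f + l + f*l)
o(4*4, 13)*(t(y) - 1*1392) = (13 + 4*4 + 13*(4*4))*((-11)² - 1*1392) = (13 + 16 + 13*16)*(121 - 1392) = (13 + 16 + 208)*(-1271) = 237*(-1271) = -301227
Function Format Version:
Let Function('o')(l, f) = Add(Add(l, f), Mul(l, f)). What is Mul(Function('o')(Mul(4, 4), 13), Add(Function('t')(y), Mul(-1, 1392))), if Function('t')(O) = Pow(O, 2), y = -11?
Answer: -301227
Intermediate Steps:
Function('o')(l, f) = Add(f, l, Mul(f, l)) (Function('o')(l, f) = Add(Add(f, l), Mul(f, l)) = Add(f, l, Mul(f, l)))
Mul(Function('o')(Mul(4, 4), 13), Add(Function('t')(y), Mul(-1, 1392))) = Mul(Add(13, Mul(4, 4), Mul(13, Mul(4, 4))), Add(Pow(-11, 2), Mul(-1, 1392))) = Mul(Add(13, 16, Mul(13, 16)), Add(121, -1392)) = Mul(Add(13, 16, 208), -1271) = Mul(237, -1271) = -301227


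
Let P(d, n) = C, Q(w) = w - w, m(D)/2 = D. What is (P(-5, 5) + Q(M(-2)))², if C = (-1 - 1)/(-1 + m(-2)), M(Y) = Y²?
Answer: 4/25 ≈ 0.16000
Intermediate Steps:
m(D) = 2*D
Q(w) = 0
C = ⅖ (C = (-1 - 1)/(-1 + 2*(-2)) = -2/(-1 - 4) = -2/(-5) = -2*(-⅕) = ⅖ ≈ 0.40000)
P(d, n) = ⅖
(P(-5, 5) + Q(M(-2)))² = (⅖ + 0)² = (⅖)² = 4/25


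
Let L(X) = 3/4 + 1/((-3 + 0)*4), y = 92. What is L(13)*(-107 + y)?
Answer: -10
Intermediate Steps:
L(X) = ⅔ (L(X) = 3*(¼) + (¼)/(-3) = ¾ - ⅓*¼ = ¾ - 1/12 = ⅔)
L(13)*(-107 + y) = 2*(-107 + 92)/3 = (⅔)*(-15) = -10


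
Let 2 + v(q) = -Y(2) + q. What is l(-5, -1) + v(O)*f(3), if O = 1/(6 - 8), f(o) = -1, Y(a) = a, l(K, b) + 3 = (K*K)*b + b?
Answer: -49/2 ≈ -24.500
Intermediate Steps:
l(K, b) = -3 + b + b*K² (l(K, b) = -3 + ((K*K)*b + b) = -3 + (K²*b + b) = -3 + (b*K² + b) = -3 + (b + b*K²) = -3 + b + b*K²)
O = -½ (O = 1/(-2) = -½ ≈ -0.50000)
v(q) = -4 + q (v(q) = -2 + (-1*2 + q) = -2 + (-2 + q) = -4 + q)
l(-5, -1) + v(O)*f(3) = (-3 - 1 - 1*(-5)²) + (-4 - ½)*(-1) = (-3 - 1 - 1*25) - 9/2*(-1) = (-3 - 1 - 25) + 9/2 = -29 + 9/2 = -49/2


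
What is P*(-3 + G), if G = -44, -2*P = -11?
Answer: -517/2 ≈ -258.50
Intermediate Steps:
P = 11/2 (P = -½*(-11) = 11/2 ≈ 5.5000)
P*(-3 + G) = 11*(-3 - 44)/2 = (11/2)*(-47) = -517/2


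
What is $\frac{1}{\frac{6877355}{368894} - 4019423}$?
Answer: $- \frac{368894}{1482734150807} \approx -2.4879 \cdot 10^{-7}$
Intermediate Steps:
$\frac{1}{\frac{6877355}{368894} - 4019423} = \frac{1}{- \frac{1482734150807}{368894}} = - \frac{368894}{1482734150807}$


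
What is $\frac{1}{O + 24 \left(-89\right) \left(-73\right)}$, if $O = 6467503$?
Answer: $\frac{1}{6623431} \approx 1.5098 \cdot 10^{-7}$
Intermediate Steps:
$\frac{1}{O + 24 \left(-89\right) \left(-73\right)} = \frac{1}{6467503 + 24 \left(-89\right) \left(-73\right)} = \frac{1}{6467503 - -155928} = \frac{1}{6467503 + 155928} = \frac{1}{6623431}$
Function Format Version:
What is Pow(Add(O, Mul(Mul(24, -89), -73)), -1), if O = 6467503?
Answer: Rational(1, 6623431) ≈ 1.5098e-7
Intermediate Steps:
Pow(Add(O, Mul(Mul(24, -89), -73)), -1) = Pow(Add(6467503, Mul(Mul(24, -89), -73)), -1) = Pow(Add(6467503, Mul(-2136, -73)), -1) = Pow(Add(6467503, 155928), -1) = Pow(6623431, -1) = Rational(1, 6623431)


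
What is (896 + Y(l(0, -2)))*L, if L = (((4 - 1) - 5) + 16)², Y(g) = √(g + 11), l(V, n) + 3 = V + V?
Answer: 175616 + 392*√2 ≈ 1.7617e+5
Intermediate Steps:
l(V, n) = -3 + 2*V (l(V, n) = -3 + (V + V) = -3 + 2*V)
Y(g) = √(11 + g)
L = 196 (L = ((3 - 5) + 16)² = (-2 + 16)² = 14² = 196)
(896 + Y(l(0, -2)))*L = (896 + √(11 + (-3 + 2*0)))*196 = (896 + √(11 + (-3 + 0)))*196 = (896 + √(11 - 3))*196 = (896 + √8)*196 = (896 + 2*√2)*196 = 175616 + 392*√2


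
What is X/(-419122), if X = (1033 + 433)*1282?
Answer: -939706/209561 ≈ -4.4842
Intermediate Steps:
X = 1879412 (X = 1466*1282 = 1879412)
X/(-419122) = 1879412/(-419122) = 1879412*(-1/419122) = -939706/209561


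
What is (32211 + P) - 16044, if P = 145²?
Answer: 37192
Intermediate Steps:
P = 21025
(32211 + P) - 16044 = (32211 + 21025) - 16044 = 53236 - 16044 = 37192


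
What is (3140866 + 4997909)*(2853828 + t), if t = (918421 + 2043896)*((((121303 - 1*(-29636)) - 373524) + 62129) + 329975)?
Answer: 4087063855977185025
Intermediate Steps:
t = 502169015523 (t = 2962317*((((121303 + 29636) - 373524) + 62129) + 329975) = 2962317*(((150939 - 373524) + 62129) + 329975) = 2962317*((-222585 + 62129) + 329975) = 2962317*(-160456 + 329975) = 2962317*169519 = 502169015523)
(3140866 + 4997909)*(2853828 + t) = (3140866 + 4997909)*(2853828 + 502169015523) = 8138775*502171869351 = 4087063855977185025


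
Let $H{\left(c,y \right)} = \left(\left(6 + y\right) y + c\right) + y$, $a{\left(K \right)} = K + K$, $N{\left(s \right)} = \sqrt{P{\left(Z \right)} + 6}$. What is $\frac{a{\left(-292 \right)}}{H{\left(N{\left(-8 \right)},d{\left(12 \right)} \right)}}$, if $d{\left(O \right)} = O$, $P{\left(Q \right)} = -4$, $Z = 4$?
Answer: $- \frac{66576}{25991} + \frac{292 \sqrt{2}}{25991} \approx -2.5456$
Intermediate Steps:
$N{\left(s \right)} = \sqrt{2}$ ($N{\left(s \right)} = \sqrt{-4 + 6} = \sqrt{2}$)
$a{\left(K \right)} = 2 K$
$H{\left(c,y \right)} = c + y + y \left(6 + y\right)$ ($H{\left(c,y \right)} = \left(y \left(6 + y\right) + c\right) + y = \left(c + y \left(6 + y\right)\right) + y = c + y + y \left(6 + y\right)$)
$\frac{a{\left(-292 \right)}}{H{\left(N{\left(-8 \right)},d{\left(12 \right)} \right)}} = \frac{2 \left(-292\right)}{\sqrt{2} + 12^{2} + 7 \cdot 12} = - \frac{584}{\sqrt{2} + 144 + 84} = - \frac{584}{228 + \sqrt{2}}$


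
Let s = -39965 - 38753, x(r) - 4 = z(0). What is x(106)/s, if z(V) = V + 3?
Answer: -7/78718 ≈ -8.8925e-5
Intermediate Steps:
z(V) = 3 + V
x(r) = 7 (x(r) = 4 + (3 + 0) = 4 + 3 = 7)
s = -78718
x(106)/s = 7/(-78718) = 7*(-1/78718) = -7/78718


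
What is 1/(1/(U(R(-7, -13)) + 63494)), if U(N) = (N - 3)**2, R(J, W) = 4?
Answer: 63495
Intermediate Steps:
U(N) = (-3 + N)**2
1/(1/(U(R(-7, -13)) + 63494)) = 1/(1/((-3 + 4)**2 + 63494)) = 1/(1/(1**2 + 63494)) = 1/(1/(1 + 63494)) = 1/(1/63495) = 63495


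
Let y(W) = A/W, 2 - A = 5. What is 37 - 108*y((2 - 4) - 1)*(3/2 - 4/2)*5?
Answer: 307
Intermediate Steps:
A = -3 (A = 2 - 1*5 = 2 - 5 = -3)
y(W) = -3/W
37 - 108*y((2 - 4) - 1)*(3/2 - 4/2)*5 = 37 - 108*(-3/((2 - 4) - 1))*(3/2 - 4/2)*5 = 37 - 108*(-3/(-2 - 1))*(3*(½) - 4*½)*5 = 37 - 108*(-3/(-3))*(3/2 - 2)*5 = 37 - 108*-3*(-⅓)*(-½)*5 = 37 - 108*1*(-½)*5 = 37 - (-54)*5 = 37 - 108*(-5/2) = 37 + 270 = 307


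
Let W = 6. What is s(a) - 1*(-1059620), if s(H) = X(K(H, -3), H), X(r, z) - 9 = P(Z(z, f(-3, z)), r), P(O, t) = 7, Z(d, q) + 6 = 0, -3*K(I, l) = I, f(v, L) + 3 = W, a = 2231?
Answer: 1059636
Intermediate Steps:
f(v, L) = 3 (f(v, L) = -3 + 6 = 3)
K(I, l) = -I/3
Z(d, q) = -6 (Z(d, q) = -6 + 0 = -6)
X(r, z) = 16 (X(r, z) = 9 + 7 = 16)
s(H) = 16
s(a) - 1*(-1059620) = 16 - 1*(-1059620) = 16 + 1059620 = 1059636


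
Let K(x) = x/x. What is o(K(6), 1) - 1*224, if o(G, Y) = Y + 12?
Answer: -211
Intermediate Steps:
K(x) = 1
o(G, Y) = 12 + Y
o(K(6), 1) - 1*224 = (12 + 1) - 1*224 = 13 - 224 = -211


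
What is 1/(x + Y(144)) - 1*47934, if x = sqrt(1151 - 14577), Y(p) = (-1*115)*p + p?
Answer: -6459070126302/134749241 - 7*I*sqrt(274)/269498482 ≈ -47934.0 - 4.2995e-7*I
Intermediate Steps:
Y(p) = -114*p (Y(p) = -115*p + p = -114*p)
x = 7*I*sqrt(274) (x = sqrt(-13426) = 7*I*sqrt(274) ≈ 115.87*I)
1/(x + Y(144)) - 1*47934 = 1/(7*I*sqrt(274) - 114*144) - 1*47934 = 1/(7*I*sqrt(274) - 16416) - 47934 = 1/(-16416 + 7*I*sqrt(274)) - 47934 = -47934 + 1/(-16416 + 7*I*sqrt(274))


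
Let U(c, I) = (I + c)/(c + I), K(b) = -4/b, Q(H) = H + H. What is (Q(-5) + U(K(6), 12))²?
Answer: 81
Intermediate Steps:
Q(H) = 2*H
U(c, I) = 1 (U(c, I) = (I + c)/(I + c) = 1)
(Q(-5) + U(K(6), 12))² = (2*(-5) + 1)² = (-10 + 1)² = (-9)² = 81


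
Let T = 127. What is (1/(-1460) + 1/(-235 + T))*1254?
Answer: -40964/3285 ≈ -12.470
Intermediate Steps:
(1/(-1460) + 1/(-235 + T))*1254 = (1/(-1460) + 1/(-235 + 127))*1254 = (-1/1460 + 1/(-108))*1254 = (-1/1460 - 1/108)*1254 = -98/9855*1254 = -40964/3285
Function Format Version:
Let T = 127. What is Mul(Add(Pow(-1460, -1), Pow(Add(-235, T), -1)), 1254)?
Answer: Rational(-40964, 3285) ≈ -12.470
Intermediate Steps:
Mul(Add(Pow(-1460, -1), Pow(Add(-235, T), -1)), 1254) = Mul(Add(Pow(-1460, -1), Pow(Add(-235, 127), -1)), 1254) = Mul(Add(Rational(-1, 1460), Pow(-108, -1)), 1254) = Mul(Add(Rational(-1, 1460), Rational(-1, 108)), 1254) = Mul(Rational(-98, 9855), 1254) = Rational(-40964, 3285)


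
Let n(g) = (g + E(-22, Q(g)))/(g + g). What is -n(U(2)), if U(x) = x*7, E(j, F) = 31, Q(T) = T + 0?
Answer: -45/28 ≈ -1.6071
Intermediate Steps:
Q(T) = T
U(x) = 7*x
n(g) = (31 + g)/(2*g) (n(g) = (g + 31)/(g + g) = (31 + g)/((2*g)) = (31 + g)*(1/(2*g)) = (31 + g)/(2*g))
-n(U(2)) = -(31 + 7*2)/(2*(7*2)) = -(31 + 14)/(2*14) = -45/(2*14) = -1*45/28 = -45/28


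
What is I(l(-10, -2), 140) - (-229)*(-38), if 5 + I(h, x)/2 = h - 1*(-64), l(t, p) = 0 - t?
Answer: -8564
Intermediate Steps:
l(t, p) = -t
I(h, x) = 118 + 2*h (I(h, x) = -10 + 2*(h - 1*(-64)) = -10 + 2*(h + 64) = -10 + 2*(64 + h) = -10 + (128 + 2*h) = 118 + 2*h)
I(l(-10, -2), 140) - (-229)*(-38) = (118 + 2*(-1*(-10))) - (-229)*(-38) = (118 + 2*10) - 1*8702 = (118 + 20) - 8702 = 138 - 8702 = -8564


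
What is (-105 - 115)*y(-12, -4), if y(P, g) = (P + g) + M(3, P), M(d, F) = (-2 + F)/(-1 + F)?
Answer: 42680/13 ≈ 3283.1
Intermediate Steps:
M(d, F) = (-2 + F)/(-1 + F)
y(P, g) = P + g + (-2 + P)/(-1 + P) (y(P, g) = (P + g) + (-2 + P)/(-1 + P) = P + g + (-2 + P)/(-1 + P))
(-105 - 115)*y(-12, -4) = (-105 - 115)*((-2 - 12 + (-1 - 12)*(-12 - 4))/(-1 - 12)) = -220*(-2 - 12 - 13*(-16))/(-13) = -(-220)*(-2 - 12 + 208)/13 = -(-220)*194/13 = -220*(-194/13) = 42680/13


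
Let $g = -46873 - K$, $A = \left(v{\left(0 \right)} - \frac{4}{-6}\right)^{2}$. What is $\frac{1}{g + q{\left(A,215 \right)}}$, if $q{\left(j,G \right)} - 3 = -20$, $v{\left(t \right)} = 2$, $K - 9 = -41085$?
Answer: $- \frac{1}{5814} \approx -0.000172$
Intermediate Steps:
$K = -41076$ ($K = 9 - 41085 = -41076$)
$A = \frac{64}{9}$ ($A = \left(2 - \frac{4}{-6}\right)^{2} = \left(2 - - \frac{2}{3}\right)^{2} = \left(2 + \frac{2}{3}\right)^{2} = \left(\frac{8}{3}\right)^{2} = \frac{64}{9} \approx 7.1111$)
$q{\left(j,G \right)} = -17$ ($q{\left(j,G \right)} = 3 - 20 = -17$)
$g = -5797$ ($g = -46873 - -41076 = -46873 + 41076 = -5797$)
$\frac{1}{g + q{\left(A,215 \right)}} = \frac{1}{-5797 - 17} = \frac{1}{-5814} = - \frac{1}{5814}$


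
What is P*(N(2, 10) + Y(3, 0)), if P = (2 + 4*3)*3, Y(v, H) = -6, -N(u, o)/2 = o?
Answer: -1092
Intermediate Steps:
N(u, o) = -2*o
P = 42 (P = (2 + 12)*3 = 14*3 = 42)
P*(N(2, 10) + Y(3, 0)) = 42*(-2*10 - 6) = 42*(-20 - 6) = 42*(-26) = -1092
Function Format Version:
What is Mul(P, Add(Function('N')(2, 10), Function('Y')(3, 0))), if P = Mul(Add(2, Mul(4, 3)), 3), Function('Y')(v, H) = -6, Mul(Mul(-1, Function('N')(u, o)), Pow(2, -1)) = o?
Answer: -1092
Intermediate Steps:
Function('N')(u, o) = Mul(-2, o)
P = 42 (P = Mul(Add(2, 12), 3) = Mul(14, 3) = 42)
Mul(P, Add(Function('N')(2, 10), Function('Y')(3, 0))) = Mul(42, Add(Mul(-2, 10), -6)) = Mul(42, Add(-20, -6)) = Mul(42, -26) = -1092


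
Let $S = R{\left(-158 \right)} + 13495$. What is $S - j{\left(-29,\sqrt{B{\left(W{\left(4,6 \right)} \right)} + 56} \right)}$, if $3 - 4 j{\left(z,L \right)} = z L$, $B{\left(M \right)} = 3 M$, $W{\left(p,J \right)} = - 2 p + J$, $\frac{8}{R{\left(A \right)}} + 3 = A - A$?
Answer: $\frac{161899}{12} - \frac{145 \sqrt{2}}{4} \approx 13440.0$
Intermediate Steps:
$R{\left(A \right)} = - \frac{8}{3}$ ($R{\left(A \right)} = \frac{8}{-3 + \left(A - A\right)} = \frac{8}{-3 + 0} = \frac{8}{-3} = 8 \left(- \frac{1}{3}\right) = - \frac{8}{3}$)
$W{\left(p,J \right)} = J - 2 p$
$j{\left(z,L \right)} = \frac{3}{4} - \frac{L z}{4}$ ($j{\left(z,L \right)} = \frac{3}{4} - \frac{z L}{4} = \frac{3}{4} - \frac{L z}{4}$)
$S = \frac{40477}{3}$ ($S = - \frac{8}{3} + 13495 = \frac{40477}{3} \approx 13492.0$)
$S - j{\left(-29,\sqrt{B{\left(W{\left(4,6 \right)} \right)} + 56} \right)} = \frac{40477}{3} - \left(\frac{3}{4} - \frac{1}{4} \sqrt{3 \left(6 - 8\right) + 56} \left(-29\right)\right) = \frac{40477}{3} - \left(\frac{3}{4} - \frac{1}{4} \sqrt{3 \left(-2\right) + 56} \left(-29\right)\right) = \frac{40477}{3} - \left(\frac{3}{4} - \frac{1}{4} \sqrt{-6 + 56} \left(-29\right)\right) = \frac{40477}{3} - \left(\frac{3}{4} - \frac{1}{4} \sqrt{50} \left(-29\right)\right) = \frac{40477}{3} - \left(\frac{3}{4} - \frac{1}{4} \cdot 5 \sqrt{2} \left(-29\right)\right) = \frac{40477}{3} - \left(\frac{3}{4} + \frac{145 \sqrt{2}}{4}\right) = \frac{161899}{12} - \frac{145 \sqrt{2}}{4}$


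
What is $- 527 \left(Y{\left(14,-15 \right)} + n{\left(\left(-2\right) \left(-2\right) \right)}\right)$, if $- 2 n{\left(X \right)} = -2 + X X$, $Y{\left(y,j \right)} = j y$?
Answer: $114359$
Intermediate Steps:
$n{\left(X \right)} = 1 - \frac{X^{2}}{2}$ ($n{\left(X \right)} = - \frac{-2 + X X}{2} = - \frac{-2 + X^{2}}{2} = 1 - \frac{X^{2}}{2}$)
$- 527 \left(Y{\left(14,-15 \right)} + n{\left(\left(-2\right) \left(-2\right) \right)}\right) = - 527 \left(\left(-15\right) 14 + \left(1 - \frac{\left(\left(-2\right) \left(-2\right)\right)^{2}}{2}\right)\right) = - 527 \left(-210 + \left(1 - \frac{4^{2}}{2}\right)\right) = - 527 \left(-210 + \left(1 - 8\right)\right) = - 527 \left(-210 - 7\right) = \left(-527\right) \left(-217\right) = 114359$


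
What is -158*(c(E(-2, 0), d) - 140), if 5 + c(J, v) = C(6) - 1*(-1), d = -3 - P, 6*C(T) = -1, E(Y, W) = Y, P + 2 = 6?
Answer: 68335/3 ≈ 22778.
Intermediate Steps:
P = 4 (P = -2 + 6 = 4)
C(T) = -⅙ (C(T) = (⅙)*(-1) = -⅙)
d = -7 (d = -3 - 1*4 = -3 - 4 = -7)
c(J, v) = -25/6 (c(J, v) = -5 + (-⅙ - 1*(-1)) = -5 + (-⅙ + 1) = -5 + ⅚ = -25/6)
-158*(c(E(-2, 0), d) - 140) = -158*(-25/6 - 140) = -158*(-865/6) = 68335/3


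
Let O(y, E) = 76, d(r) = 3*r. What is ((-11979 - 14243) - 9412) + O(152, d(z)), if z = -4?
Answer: -35558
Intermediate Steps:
((-11979 - 14243) - 9412) + O(152, d(z)) = ((-11979 - 14243) - 9412) + 76 = (-26222 - 9412) + 76 = -35634 + 76 = -35558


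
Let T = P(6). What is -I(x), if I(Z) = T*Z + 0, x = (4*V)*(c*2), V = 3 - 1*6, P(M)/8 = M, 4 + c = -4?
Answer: -9216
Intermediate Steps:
c = -8 (c = -4 - 4 = -8)
P(M) = 8*M
T = 48 (T = 8*6 = 48)
V = -3 (V = 3 - 6 = -3)
x = 192 (x = (4*(-3))*(-8*2) = -12*(-16) = 192)
I(Z) = 48*Z (I(Z) = 48*Z + 0 = 48*Z)
-I(x) = -48*192 = -1*9216 = -9216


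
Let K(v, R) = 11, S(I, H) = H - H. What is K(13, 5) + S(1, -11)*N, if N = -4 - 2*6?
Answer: 11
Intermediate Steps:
S(I, H) = 0
N = -16 (N = -4 - 12 = -16)
K(13, 5) + S(1, -11)*N = 11 + 0*(-16) = 11 + 0 = 11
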